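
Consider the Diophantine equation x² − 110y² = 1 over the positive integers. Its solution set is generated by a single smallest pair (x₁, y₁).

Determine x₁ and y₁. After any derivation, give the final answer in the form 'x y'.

[10; 2,20] for √110; ℓ=2 ⇒ convergent index 1
a_0=10:  p_0=10·1+0=10,  q_0=10·0+1=1
a_1=2:  p_1=2·10+1=21,  q_1=2·1+0=2
→ (21, 2).  Check: 21²=441, 110·2²=440, difference 1.

21 2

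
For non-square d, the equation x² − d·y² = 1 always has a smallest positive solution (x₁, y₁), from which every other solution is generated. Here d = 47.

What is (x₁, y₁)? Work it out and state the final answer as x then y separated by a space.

[6; 1,5,1,12] for √47; ℓ=4 ⇒ convergent index 3
step 0: (6, 1)  from 6·(1,0) + (0,1)
…
step 2: (41, 6)  from 5·(7,1) + (6,1)
step 3: (48, 7)  from 1·(41,6) + (7,1)
→ (48, 7).  Check: 48²=2304, 47·7²=2303, difference 1.

48 7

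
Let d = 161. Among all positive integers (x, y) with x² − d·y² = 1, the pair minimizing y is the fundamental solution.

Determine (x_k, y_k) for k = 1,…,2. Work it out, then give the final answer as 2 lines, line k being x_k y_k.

11775 928
277301249 21854400

√161 → a₀=12, period (1,2,4,1,2,1,4,2,1,24); ℓ=10 even so k=9
step 0: (12, 1)  from 12·(1,0) + (0,1)
…
step 2: (38, 3)  from 2·(13,1) + (12,1)
…
step 5: (571, 45)  from 2·(203,16) + (165,13)
…
step 8: (8108, 639)  from 2·(3667,289) + (774,61)
step 9: (11775, 928)  from 1·(8108,639) + (3667,289)
fundamental: x₁=11775, y₁=928  (since 138650625 − 161·861184 = 1)
(x_2, y_2) = (11775·11775 + 161·928·928, 11775·928 + 928·11775) = (277301249, 21854400)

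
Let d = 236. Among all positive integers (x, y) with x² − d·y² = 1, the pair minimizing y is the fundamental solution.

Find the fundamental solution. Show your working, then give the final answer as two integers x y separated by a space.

561799 36570

[15; 2,1,3,5,1,6,1,5,3,1,2,30] for √236; ℓ=12 ⇒ convergent index 11
i=0: a=15 ⇒ p=15, q=1
…
i=2: a=1 ⇒ p=46, q=3
i=3: a=3 ⇒ p=169, q=11
i=4: a=5 ⇒ p=891, q=58
i=5: a=1 ⇒ p=1060, q=69
i=6: a=6 ⇒ p=7251, q=472
…
i=9: a=3 ⇒ p=154729, q=10072
i=10: a=1 ⇒ p=203535, q=13249
i=11: a=2 ⇒ p=561799, q=36570
fundamental: x₁=561799, y₁=36570  (since 315618116401 − 236·1337364900 = 1)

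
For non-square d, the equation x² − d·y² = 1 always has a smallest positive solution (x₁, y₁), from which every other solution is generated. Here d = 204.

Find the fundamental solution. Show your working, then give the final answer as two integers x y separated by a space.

√204 = [14; 3,1,1,6,1,1,3,28, …], period ℓ=8 (even) → k=7
i=0: a=14 ⇒ p=14, q=1
i=1: a=3 ⇒ p=43, q=3
i=2: a=1 ⇒ p=57, q=4
i=3: a=1 ⇒ p=100, q=7
…
i=5: a=1 ⇒ p=757, q=53
i=6: a=1 ⇒ p=1414, q=99
i=7: a=3 ⇒ p=4999, q=350
(x₁, y₁) = (4999, 350);  4999² − 204·350² = 1 ✓

4999 350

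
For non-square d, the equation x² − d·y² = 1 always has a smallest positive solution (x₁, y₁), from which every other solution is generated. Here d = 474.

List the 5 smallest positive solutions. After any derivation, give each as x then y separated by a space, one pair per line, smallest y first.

√474 → a₀=21, period (1,3,2,1,1,…,3,1,42); ℓ=14 even so k=13
step 0: (21, 1)  from 21·(1,0) + (0,1)
step 1: (22, 1)  from 1·(21,1) + (1,0)
…
step 4: (283, 13)  from 1·(196,9) + (87,4)
…
step 6: (762, 35)  from 1·(479,22) + (283,13)
step 7: (5051, 232)  from 6·(762,35) + (479,22)
…
step 9: (10864, 499)  from 1·(5813,267) + (5051,232)
…
step 11: (44218, 2031)  from 2·(16677,766) + (10864,499)
step 12: (149331, 6859)  from 3·(44218,2031) + (16677,766)
step 13: (193549, 8890)  from 1·(149331,6859) + (44218,2031)
(x₁, y₁) = (193549, 8890);  193549² − 474·8890² = 1 ✓
k=2:  x_2 = 193549·193549+474·8890·8890 = 74922430801,  y_2 = 193549·8890+8890·193549 = 3441301220
k=3:  x_3 = 193549·74922430801+474·8890·3441301220 = 29002323118011949,  y_3 = 193549·3441301220+8890·74922430801 = 1332120819650670
k=4:  x_4 = 193549·29002323118011949+474·8890·1332120819650670 = 11226741274261267003201,  y_4 = 193549·1332120819650670+8890·29002323118011949 = 515661305041693754440
k=5:  x_5 = 193549·11226741274261267003201+474·8890·515661305041693754440 = 4345849093754985611287088749,  y_5 = 193549·515661305041693754440+8890·11226741274261267003201 = 199611459857697448136564450

193549 8890
74922430801 3441301220
29002323118011949 1332120819650670
11226741274261267003201 515661305041693754440
4345849093754985611287088749 199611459857697448136564450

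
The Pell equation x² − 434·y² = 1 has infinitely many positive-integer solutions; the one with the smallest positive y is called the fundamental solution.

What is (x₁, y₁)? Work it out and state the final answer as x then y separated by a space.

125 6

√434 → a₀=20, period (1,4,1,40); ℓ=4 even so k=3
step 0: (20, 1)  from 20·(1,0) + (0,1)
step 1: (21, 1)  from 1·(20,1) + (1,0)
step 2: (104, 5)  from 4·(21,1) + (20,1)
step 3: (125, 6)  from 1·(104,5) + (21,1)
→ (125, 6).  Check: 125²=15625, 434·6²=15624, difference 1.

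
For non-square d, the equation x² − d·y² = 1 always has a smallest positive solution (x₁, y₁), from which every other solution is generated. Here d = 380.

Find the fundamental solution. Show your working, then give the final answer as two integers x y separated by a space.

[19; 2,38] for √380; ℓ=2 ⇒ convergent index 1
a_0=19:  p_0=19·1+0=19,  q_0=19·0+1=1
a_1=2:  p_1=2·19+1=39,  q_1=2·1+0=2
→ (39, 2).  Check: 39²=1521, 380·2²=1520, difference 1.

39 2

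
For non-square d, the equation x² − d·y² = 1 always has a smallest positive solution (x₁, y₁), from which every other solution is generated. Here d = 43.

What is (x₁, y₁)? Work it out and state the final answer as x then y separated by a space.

3482 531

[6; 1,1,3,1,5,1,3,1,1,12] for √43; ℓ=10 ⇒ convergent index 9
k=0  a_k=6  p_k/q_k = 6/1
k=1  a_k=1  p_k/q_k = 7/1
…
k=3  a_k=3  p_k/q_k = 46/7
k=4  a_k=1  p_k/q_k = 59/9
…
k=8  a_k=1  p_k/q_k = 1941/296
k=9  a_k=1  p_k/q_k = 3482/531
fundamental: x₁=3482, y₁=531  (since 12124324 − 43·281961 = 1)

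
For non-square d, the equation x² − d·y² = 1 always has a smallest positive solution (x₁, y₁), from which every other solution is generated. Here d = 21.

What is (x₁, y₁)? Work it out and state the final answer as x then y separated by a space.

d=21: √d = [4; 1,1,2,1,1,8] (ℓ=6, even), read p_5/q_5
step 0: (4, 1)  from 4·(1,0) + (0,1)
…
step 2: (9, 2)  from 1·(5,1) + (4,1)
step 3: (23, 5)  from 2·(9,2) + (5,1)
step 4: (32, 7)  from 1·(23,5) + (9,2)
step 5: (55, 12)  from 1·(32,7) + (23,5)
→ (55, 12).  Check: 55²=3025, 21·12²=3024, difference 1.

55 12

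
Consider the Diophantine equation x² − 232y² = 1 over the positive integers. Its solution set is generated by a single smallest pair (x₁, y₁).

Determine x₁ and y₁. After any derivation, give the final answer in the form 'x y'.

√232 → a₀=15, period (4,3,7,3,4,30); ℓ=6 even so k=5
i=0: a=15 ⇒ p=15, q=1
i=1: a=4 ⇒ p=61, q=4
i=2: a=3 ⇒ p=198, q=13
i=3: a=7 ⇒ p=1447, q=95
i=4: a=3 ⇒ p=4539, q=298
i=5: a=4 ⇒ p=19603, q=1287
→ (19603, 1287).  Check: 19603²=384277609, 232·1287²=384277608, difference 1.

19603 1287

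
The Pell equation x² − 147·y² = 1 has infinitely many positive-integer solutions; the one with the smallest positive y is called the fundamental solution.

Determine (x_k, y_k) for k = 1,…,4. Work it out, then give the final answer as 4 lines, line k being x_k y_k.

97 8
18817 1552
3650401 301080
708158977 58407968

√147 = [12; 8,24, …], period ℓ=2 (even) → k=1
k=0  a_k=12  p_k/q_k = 12/1
k=1  a_k=8  p_k/q_k = 97/8
→ (97, 8).  Check: 97²=9409, 147·8²=9408, difference 1.
k=2:  x_2 = 97·97+147·8·8 = 18817,  y_2 = 97·8+8·97 = 1552
k=3:  x_3 = 97·18817+147·8·1552 = 3650401,  y_3 = 97·1552+8·18817 = 301080
k=4:  x_4 = 97·3650401+147·8·301080 = 708158977,  y_4 = 97·301080+8·3650401 = 58407968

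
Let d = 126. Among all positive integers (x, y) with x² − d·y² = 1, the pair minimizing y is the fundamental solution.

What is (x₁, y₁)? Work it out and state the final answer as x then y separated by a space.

449 40

√126 = [11; 4,2,4,22, …], period ℓ=4 (even) → k=3
k=0  a_k=11  p_k/q_k = 11/1
…
k=2  a_k=2  p_k/q_k = 101/9
k=3  a_k=4  p_k/q_k = 449/40
(x₁, y₁) = (449, 40);  449² − 126·40² = 1 ✓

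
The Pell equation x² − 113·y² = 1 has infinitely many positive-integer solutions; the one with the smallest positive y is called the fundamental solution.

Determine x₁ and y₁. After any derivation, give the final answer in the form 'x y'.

√113 → a₀=10, period (1,1,1,2,2,1,1,1,20); ℓ=9 odd so k=17
step 0: (10, 1)  from 10·(1,0) + (0,1)
step 1: (11, 1)  from 1·(10,1) + (1,0)
step 2: (21, 2)  from 1·(11,1) + (10,1)
step 3: (32, 3)  from 1·(21,2) + (11,1)
step 4: (85, 8)  from 2·(32,3) + (21,2)
step 5: (202, 19)  from 2·(85,8) + (32,3)
step 6: (287, 27)  from 1·(202,19) + (85,8)
step 7: (489, 46)  from 1·(287,27) + (202,19)
…
step 9: (16009, 1506)  from 20·(776,73) + (489,46)
step 10: (16785, 1579)  from 1·(16009,1506) + (776,73)
step 11: (32794, 3085)  from 1·(16785,1579) + (16009,1506)
step 12: (49579, 4664)  from 1·(32794,3085) + (16785,1579)
step 13: (131952, 12413)  from 2·(49579,4664) + (32794,3085)
step 14: (313483, 29490)  from 2·(131952,12413) + (49579,4664)
step 15: (445435, 41903)  from 1·(313483,29490) + (131952,12413)
step 16: (758918, 71393)  from 1·(445435,41903) + (313483,29490)
step 17: (1204353, 113296)  from 1·(758918,71393) + (445435,41903)
→ (1204353, 113296).  Check: 1204353²=1450466148609, 113·113296²=1450466148608, difference 1.

1204353 113296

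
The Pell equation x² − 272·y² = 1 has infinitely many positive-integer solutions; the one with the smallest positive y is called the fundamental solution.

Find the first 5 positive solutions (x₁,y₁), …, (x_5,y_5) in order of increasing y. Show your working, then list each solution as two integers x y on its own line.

33 2
2177 132
143649 8710
9478657 574728
625447713 37923338

d=272: √d = [16; 2,32] (ℓ=2, even), read p_1/q_1
step 0: (16, 1)  from 16·(1,0) + (0,1)
step 1: (33, 2)  from 2·(16,1) + (1,0)
→ (33, 2).  Check: 33²=1089, 272·2²=1088, difference 1.
(33+2√272)^2 = 2177 + 132√272
(33+2√272)^3 = 143649 + 8710√272
(33+2√272)^4 = 9478657 + 574728√272
(33+2√272)^5 = 625447713 + 37923338√272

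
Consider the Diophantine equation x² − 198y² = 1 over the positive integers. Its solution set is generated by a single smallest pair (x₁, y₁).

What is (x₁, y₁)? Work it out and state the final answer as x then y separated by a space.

[14; 14,28] for √198; ℓ=2 ⇒ convergent index 1
step 0: (14, 1)  from 14·(1,0) + (0,1)
step 1: (197, 14)  from 14·(14,1) + (1,0)
fundamental: x₁=197, y₁=14  (since 38809 − 198·196 = 1)

197 14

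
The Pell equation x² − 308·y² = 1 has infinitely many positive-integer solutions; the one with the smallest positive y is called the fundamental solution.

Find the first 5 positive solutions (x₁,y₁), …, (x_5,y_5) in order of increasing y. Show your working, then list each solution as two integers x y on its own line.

√308 = [17; 1,1,4,1,1,34, …], period ℓ=6 (even) → k=5
a_0=17:  p_0=17·1+0=17,  q_0=17·0+1=1
…
a_4=1:  p_4=1·158+35=193,  q_4=1·9+2=11
a_5=1:  p_5=1·193+158=351,  q_5=1·11+9=20
(x₁, y₁) = (351, 20);  351² − 308·20² = 1 ✓
k=2:  x_2 = 351·351+308·20·20 = 246401,  y_2 = 351·20+20·351 = 14040
k=3:  x_3 = 351·246401+308·20·14040 = 172973151,  y_3 = 351·14040+20·246401 = 9856060
k=4:  x_4 = 351·172973151+308·20·9856060 = 121426905601,  y_4 = 351·9856060+20·172973151 = 6918940080
k=5:  x_5 = 351·121426905601+308·20·6918940080 = 85241514758751,  y_5 = 351·6918940080+20·121426905601 = 4857086080100

351 20
246401 14040
172973151 9856060
121426905601 6918940080
85241514758751 4857086080100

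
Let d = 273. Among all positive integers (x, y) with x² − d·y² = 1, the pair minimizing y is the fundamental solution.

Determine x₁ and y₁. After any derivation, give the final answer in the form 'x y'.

[16; 1,1,10,1,1,32] for √273; ℓ=6 ⇒ convergent index 5
i=0: a=16 ⇒ p=16, q=1
i=1: a=1 ⇒ p=17, q=1
…
i=4: a=1 ⇒ p=380, q=23
i=5: a=1 ⇒ p=727, q=44
fundamental: x₁=727, y₁=44  (since 528529 − 273·1936 = 1)

727 44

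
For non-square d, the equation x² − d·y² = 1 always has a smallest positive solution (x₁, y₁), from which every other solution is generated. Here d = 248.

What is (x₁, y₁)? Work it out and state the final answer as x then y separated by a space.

63 4

d=248: √d = [15; 1,2,1,30] (ℓ=4, even), read p_3/q_3
a_0=15:  p_0=15·1+0=15,  q_0=15·0+1=1
a_1=1:  p_1=1·15+1=16,  q_1=1·1+0=1
a_2=2:  p_2=2·16+15=47,  q_2=2·1+1=3
a_3=1:  p_3=1·47+16=63,  q_3=1·3+1=4
→ (63, 4).  Check: 63²=3969, 248·4²=3968, difference 1.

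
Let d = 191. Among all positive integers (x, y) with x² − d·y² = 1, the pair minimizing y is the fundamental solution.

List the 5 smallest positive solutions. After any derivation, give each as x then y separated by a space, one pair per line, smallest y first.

√191 → a₀=13, period (1,4,1,1,3,…,4,1,26); ℓ=16 even so k=15
step 0: (13, 1)  from 13·(1,0) + (0,1)
…
step 3: (83, 6)  from 1·(69,5) + (14,1)
…
step 5: (539, 39)  from 3·(152,11) + (83,6)
step 6: (1230, 89)  from 2·(539,39) + (152,11)
…
step 8: (40217, 2910)  from 13·(2999,217) + (1230,89)
step 9: (83433, 6037)  from 2·(40217,2910) + (2999,217)
step 10: (207083, 14984)  from 2·(83433,6037) + (40217,2910)
…
step 12: (911765, 65973)  from 1·(704682,50989) + (207083,14984)
step 13: (1616447, 116962)  from 1·(911765,65973) + (704682,50989)
step 14: (7377553, 533821)  from 4·(1616447,116962) + (911765,65973)
step 15: (8994000, 650783)  from 1·(7377553,533821) + (1616447,116962)
→ (8994000, 650783).  Check: 8994000²=80892036000000, 191·650783²=80892035999999, difference 1.
(8994000+650783√191)^2 = 161784071999999 + 11706284604000√191
(8994000+650783√191)^3 = 2910171887135973018000 + 210572647456751349217√191
(8994000+650783√191)^4 = 52348171905801720863712000001 + 3787780782452031563430792000√191
(8994000+650783√191)^5 = 941638916241558444724564320044970000 + 68134600714746933190345629744650783√191

8994000 650783
161784071999999 11706284604000
2910171887135973018000 210572647456751349217
52348171905801720863712000001 3787780782452031563430792000
941638916241558444724564320044970000 68134600714746933190345629744650783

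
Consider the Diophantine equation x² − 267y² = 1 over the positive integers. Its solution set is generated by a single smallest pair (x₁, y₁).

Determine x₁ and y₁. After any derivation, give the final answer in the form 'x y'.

√267 = [16; 2,1,15,1,2,32, …], period ℓ=6 (even) → k=5
step 0: (16, 1)  from 16·(1,0) + (0,1)
step 1: (33, 2)  from 2·(16,1) + (1,0)
…
step 4: (817, 50)  from 1·(768,47) + (49,3)
step 5: (2402, 147)  from 2·(817,50) + (768,47)
fundamental: x₁=2402, y₁=147  (since 5769604 − 267·21609 = 1)

2402 147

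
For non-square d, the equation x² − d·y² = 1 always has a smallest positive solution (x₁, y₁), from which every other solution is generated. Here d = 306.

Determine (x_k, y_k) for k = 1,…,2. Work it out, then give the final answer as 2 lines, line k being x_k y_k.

35 2
2449 140

d=306: √d = [17; 2,34] (ℓ=2, even), read p_1/q_1
a_0=17:  p_0=17·1+0=17,  q_0=17·0+1=1
a_1=2:  p_1=2·17+1=35,  q_1=2·1+0=2
fundamental: x₁=35, y₁=2  (since 1225 − 306·4 = 1)
k=2:  x_2 = 35·35+306·2·2 = 2449,  y_2 = 35·2+2·35 = 140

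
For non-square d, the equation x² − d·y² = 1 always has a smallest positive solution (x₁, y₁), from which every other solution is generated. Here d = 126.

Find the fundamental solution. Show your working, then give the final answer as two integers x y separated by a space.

449 40

√126 = [11; 4,2,4,22, …], period ℓ=4 (even) → k=3
k=0  a_k=11  p_k/q_k = 11/1
k=1  a_k=4  p_k/q_k = 45/4
k=2  a_k=2  p_k/q_k = 101/9
k=3  a_k=4  p_k/q_k = 449/40
→ (449, 40).  Check: 449²=201601, 126·40²=201600, difference 1.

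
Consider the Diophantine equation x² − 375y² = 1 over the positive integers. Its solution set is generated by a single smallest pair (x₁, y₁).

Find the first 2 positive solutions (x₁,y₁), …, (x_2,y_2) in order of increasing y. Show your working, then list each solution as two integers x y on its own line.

[19; 2,1,2,1,5,1,2,1,2,38] for √375; ℓ=10 ⇒ convergent index 9
step 0: (19, 1)  from 19·(1,0) + (0,1)
step 1: (39, 2)  from 2·(19,1) + (1,0)
step 2: (58, 3)  from 1·(39,2) + (19,1)
step 3: (155, 8)  from 2·(58,3) + (39,2)
step 4: (213, 11)  from 1·(155,8) + (58,3)
…
step 6: (1433, 74)  from 1·(1220,63) + (213,11)
step 7: (4086, 211)  from 2·(1433,74) + (1220,63)
step 8: (5519, 285)  from 1·(4086,211) + (1433,74)
step 9: (15124, 781)  from 2·(5519,285) + (4086,211)
→ (15124, 781).  Check: 15124²=228735376, 375·781²=228735375, difference 1.
(15124+781√375)^2 = 457470751 + 23623688√375

15124 781
457470751 23623688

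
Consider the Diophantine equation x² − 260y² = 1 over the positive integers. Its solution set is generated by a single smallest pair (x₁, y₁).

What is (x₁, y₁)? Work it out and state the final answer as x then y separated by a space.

129 8

√260 → a₀=16, period (8,32); ℓ=2 even so k=1
k=0  a_k=16  p_k/q_k = 16/1
k=1  a_k=8  p_k/q_k = 129/8
fundamental: x₁=129, y₁=8  (since 16641 − 260·64 = 1)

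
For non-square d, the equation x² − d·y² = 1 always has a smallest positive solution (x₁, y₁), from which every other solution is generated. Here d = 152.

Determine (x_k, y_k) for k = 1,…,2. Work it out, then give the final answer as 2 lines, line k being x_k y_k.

37 3
2737 222

√152 → a₀=12, period (3,24); ℓ=2 even so k=1
a_0=12:  p_0=12·1+0=12,  q_0=12·0+1=1
a_1=3:  p_1=3·12+1=37,  q_1=3·1+0=3
fundamental: x₁=37, y₁=3  (since 1369 − 152·9 = 1)
(37+3√152)^2 = 2737 + 222√152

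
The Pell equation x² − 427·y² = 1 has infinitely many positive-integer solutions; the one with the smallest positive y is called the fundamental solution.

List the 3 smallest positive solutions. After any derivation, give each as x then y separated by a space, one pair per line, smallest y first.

62 3
7687 372
953126 46125

[20; 1,1,1,40] for √427; ℓ=4 ⇒ convergent index 3
i=0: a=20 ⇒ p=20, q=1
i=1: a=1 ⇒ p=21, q=1
i=2: a=1 ⇒ p=41, q=2
i=3: a=1 ⇒ p=62, q=3
→ (62, 3).  Check: 62²=3844, 427·3²=3843, difference 1.
(x_2, y_2) = (62·62 + 427·3·3, 62·3 + 3·62) = (7687, 372)
(x_3, y_3) = (62·7687 + 427·3·372, 62·372 + 3·7687) = (953126, 46125)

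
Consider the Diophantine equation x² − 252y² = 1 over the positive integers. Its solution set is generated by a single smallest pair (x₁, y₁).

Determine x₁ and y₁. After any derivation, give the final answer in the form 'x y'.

√252 → a₀=15, period (1,6,1,30); ℓ=4 even so k=3
i=0: a=15 ⇒ p=15, q=1
i=1: a=1 ⇒ p=16, q=1
i=2: a=6 ⇒ p=111, q=7
i=3: a=1 ⇒ p=127, q=8
fundamental: x₁=127, y₁=8  (since 16129 − 252·64 = 1)

127 8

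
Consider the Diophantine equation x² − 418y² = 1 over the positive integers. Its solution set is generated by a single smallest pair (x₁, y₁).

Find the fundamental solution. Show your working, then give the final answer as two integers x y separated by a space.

33857 1656

√418 → a₀=20, period (2,4,20,4,2,40); ℓ=6 even so k=5
k=0  a_k=20  p_k/q_k = 20/1
k=1  a_k=2  p_k/q_k = 41/2
…
k=4  a_k=4  p_k/q_k = 15068/737
k=5  a_k=2  p_k/q_k = 33857/1656
(x₁, y₁) = (33857, 1656);  33857² − 418·1656² = 1 ✓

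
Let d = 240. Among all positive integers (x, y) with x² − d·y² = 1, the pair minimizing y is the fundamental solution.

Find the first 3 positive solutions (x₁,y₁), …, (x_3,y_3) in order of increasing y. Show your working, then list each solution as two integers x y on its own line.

√240 → a₀=15, period (2,30); ℓ=2 even so k=1
step 0: (15, 1)  from 15·(1,0) + (0,1)
step 1: (31, 2)  from 2·(15,1) + (1,0)
fundamental: x₁=31, y₁=2  (since 961 − 240·4 = 1)
(31+2√240)^2 = 1921 + 124√240
(31+2√240)^3 = 119071 + 7686√240

31 2
1921 124
119071 7686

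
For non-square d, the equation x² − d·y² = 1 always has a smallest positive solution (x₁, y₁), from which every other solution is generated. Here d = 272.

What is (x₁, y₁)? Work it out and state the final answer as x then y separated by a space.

[16; 2,32] for √272; ℓ=2 ⇒ convergent index 1
i=0: a=16 ⇒ p=16, q=1
i=1: a=2 ⇒ p=33, q=2
fundamental: x₁=33, y₁=2  (since 1089 − 272·4 = 1)

33 2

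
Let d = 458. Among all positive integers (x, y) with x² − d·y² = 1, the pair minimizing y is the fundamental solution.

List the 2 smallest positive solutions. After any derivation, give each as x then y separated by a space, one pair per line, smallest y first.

√458 = [21; 2,2,42, …], period ℓ=3 (odd) → k=5
i=0: a=21 ⇒ p=21, q=1
i=1: a=2 ⇒ p=43, q=2
i=2: a=2 ⇒ p=107, q=5
i=3: a=42 ⇒ p=4537, q=212
i=4: a=2 ⇒ p=9181, q=429
i=5: a=2 ⇒ p=22899, q=1070
→ (22899, 1070).  Check: 22899²=524364201, 458·1070²=524364200, difference 1.
k=2:  x_2 = 22899·22899+458·1070·1070 = 1048728401,  y_2 = 22899·1070+1070·22899 = 49003860

22899 1070
1048728401 49003860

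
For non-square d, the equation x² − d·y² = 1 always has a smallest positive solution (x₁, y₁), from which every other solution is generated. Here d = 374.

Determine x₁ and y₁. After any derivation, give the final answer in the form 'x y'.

√374 → a₀=19, period (2,1,18,1,2,38); ℓ=6 even so k=5
i=0: a=19 ⇒ p=19, q=1
i=1: a=2 ⇒ p=39, q=2
i=2: a=1 ⇒ p=58, q=3
i=3: a=18 ⇒ p=1083, q=56
i=4: a=1 ⇒ p=1141, q=59
i=5: a=2 ⇒ p=3365, q=174
→ (3365, 174).  Check: 3365²=11323225, 374·174²=11323224, difference 1.

3365 174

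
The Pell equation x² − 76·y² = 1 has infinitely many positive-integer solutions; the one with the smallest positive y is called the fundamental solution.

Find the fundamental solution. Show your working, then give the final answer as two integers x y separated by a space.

57799 6630

√76 → a₀=8, period (1,2,1,1,5,4,5,1,1,2,1,16); ℓ=12 even so k=11
k=0  a_k=8  p_k/q_k = 8/1
…
k=2  a_k=2  p_k/q_k = 26/3
k=3  a_k=1  p_k/q_k = 35/4
k=4  a_k=1  p_k/q_k = 61/7
k=5  a_k=5  p_k/q_k = 340/39
…
k=7  a_k=5  p_k/q_k = 7445/854
k=8  a_k=1  p_k/q_k = 8866/1017
k=9  a_k=1  p_k/q_k = 16311/1871
k=10  a_k=2  p_k/q_k = 41488/4759
k=11  a_k=1  p_k/q_k = 57799/6630
fundamental: x₁=57799, y₁=6630  (since 3340724401 − 76·43956900 = 1)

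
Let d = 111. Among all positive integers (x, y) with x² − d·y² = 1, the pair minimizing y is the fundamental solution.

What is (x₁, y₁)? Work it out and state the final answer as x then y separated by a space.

√111 → a₀=10, period (1,1,6,1,1,20); ℓ=6 even so k=5
a_0=10:  p_0=10·1+0=10,  q_0=10·0+1=1
…
a_4=1:  p_4=1·137+21=158,  q_4=1·13+2=15
a_5=1:  p_5=1·158+137=295,  q_5=1·15+13=28
→ (295, 28).  Check: 295²=87025, 111·28²=87024, difference 1.

295 28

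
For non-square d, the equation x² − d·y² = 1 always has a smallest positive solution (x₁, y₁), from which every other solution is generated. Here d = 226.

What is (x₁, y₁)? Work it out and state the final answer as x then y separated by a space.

[15; 30] for √226; ℓ=1 ⇒ convergent index 1
a_0=15:  p_0=15·1+0=15,  q_0=15·0+1=1
a_1=30:  p_1=30·15+1=451,  q_1=30·1+0=30
→ (451, 30).  Check: 451²=203401, 226·30²=203400, difference 1.

451 30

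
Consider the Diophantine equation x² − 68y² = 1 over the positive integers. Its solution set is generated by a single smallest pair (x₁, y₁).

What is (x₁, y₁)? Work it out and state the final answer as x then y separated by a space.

[8; 4,16] for √68; ℓ=2 ⇒ convergent index 1
a_0=8:  p_0=8·1+0=8,  q_0=8·0+1=1
a_1=4:  p_1=4·8+1=33,  q_1=4·1+0=4
(x₁, y₁) = (33, 4);  33² − 68·4² = 1 ✓

33 4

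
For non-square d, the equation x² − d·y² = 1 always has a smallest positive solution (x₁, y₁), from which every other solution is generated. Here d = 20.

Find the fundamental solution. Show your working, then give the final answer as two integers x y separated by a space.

√20 = [4; 2,8, …], period ℓ=2 (even) → k=1
step 0: (4, 1)  from 4·(1,0) + (0,1)
step 1: (9, 2)  from 2·(4,1) + (1,0)
→ (9, 2).  Check: 9²=81, 20·2²=80, difference 1.

9 2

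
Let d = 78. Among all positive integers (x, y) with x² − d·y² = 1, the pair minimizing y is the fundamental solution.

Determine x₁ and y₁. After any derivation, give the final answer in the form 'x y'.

53 6

√78 → a₀=8, period (1,4,1,16); ℓ=4 even so k=3
step 0: (8, 1)  from 8·(1,0) + (0,1)
…
step 2: (44, 5)  from 4·(9,1) + (8,1)
step 3: (53, 6)  from 1·(44,5) + (9,1)
→ (53, 6).  Check: 53²=2809, 78·6²=2808, difference 1.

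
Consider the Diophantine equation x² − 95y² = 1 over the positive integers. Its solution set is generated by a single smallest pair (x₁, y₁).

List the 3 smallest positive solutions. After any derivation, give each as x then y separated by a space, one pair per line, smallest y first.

d=95: √d = [9; 1,2,1,18] (ℓ=4, even), read p_3/q_3
step 0: (9, 1)  from 9·(1,0) + (0,1)
…
step 2: (29, 3)  from 2·(10,1) + (9,1)
step 3: (39, 4)  from 1·(29,3) + (10,1)
(x₁, y₁) = (39, 4);  39² − 95·4² = 1 ✓
n=2: (39,4)∘(39,4) = (39·39+95·4·4, 39·4+4·39) = (3041,312)
n=3: (3041,312)∘(39,4) = (39·3041+95·4·312, 39·312+4·3041) = (237159,24332)

39 4
3041 312
237159 24332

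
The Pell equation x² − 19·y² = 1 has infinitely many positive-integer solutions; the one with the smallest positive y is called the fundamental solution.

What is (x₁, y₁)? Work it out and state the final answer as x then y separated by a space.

170 39

√19 = [4; 2,1,3,1,2,8, …], period ℓ=6 (even) → k=5
k=0  a_k=4  p_k/q_k = 4/1
…
k=4  a_k=1  p_k/q_k = 61/14
k=5  a_k=2  p_k/q_k = 170/39
→ (170, 39).  Check: 170²=28900, 19·39²=28899, difference 1.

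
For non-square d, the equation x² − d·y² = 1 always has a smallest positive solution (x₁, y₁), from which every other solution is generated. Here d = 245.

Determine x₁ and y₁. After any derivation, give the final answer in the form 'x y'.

51841 3312

√245 = [15; 1,1,1,7,6,7,1,1,1,30, …], period ℓ=10 (even) → k=9
step 0: (15, 1)  from 15·(1,0) + (0,1)
…
step 3: (47, 3)  from 1·(31,2) + (16,1)
step 4: (360, 23)  from 7·(47,3) + (31,2)
step 5: (2207, 141)  from 6·(360,23) + (47,3)
…
step 7: (18016, 1151)  from 1·(15809,1010) + (2207,141)
step 8: (33825, 2161)  from 1·(18016,1151) + (15809,1010)
step 9: (51841, 3312)  from 1·(33825,2161) + (18016,1151)
fundamental: x₁=51841, y₁=3312  (since 2687489281 − 245·10969344 = 1)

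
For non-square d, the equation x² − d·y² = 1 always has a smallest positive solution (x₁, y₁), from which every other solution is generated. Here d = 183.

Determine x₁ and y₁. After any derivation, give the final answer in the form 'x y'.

487 36

√183 = [13; 1,1,8,1,1,26, …], period ℓ=6 (even) → k=5
step 0: (13, 1)  from 13·(1,0) + (0,1)
…
step 2: (27, 2)  from 1·(14,1) + (13,1)
step 3: (230, 17)  from 8·(27,2) + (14,1)
step 4: (257, 19)  from 1·(230,17) + (27,2)
step 5: (487, 36)  from 1·(257,19) + (230,17)
(x₁, y₁) = (487, 36);  487² − 183·36² = 1 ✓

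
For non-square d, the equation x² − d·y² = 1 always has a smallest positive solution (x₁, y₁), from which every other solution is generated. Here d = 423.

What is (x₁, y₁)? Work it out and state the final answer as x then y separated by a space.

d=423: √d = [20; 1,1,3,4,3,1,1,40] (ℓ=8, even), read p_7/q_7
step 0: (20, 1)  from 20·(1,0) + (0,1)
…
step 3: (144, 7)  from 3·(41,2) + (21,1)
…
step 5: (1995, 97)  from 3·(617,30) + (144,7)
step 6: (2612, 127)  from 1·(1995,97) + (617,30)
step 7: (4607, 224)  from 1·(2612,127) + (1995,97)
→ (4607, 224).  Check: 4607²=21224449, 423·224²=21224448, difference 1.

4607 224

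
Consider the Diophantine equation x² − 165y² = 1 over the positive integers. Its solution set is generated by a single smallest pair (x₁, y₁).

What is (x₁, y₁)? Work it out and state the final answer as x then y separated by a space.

1079 84

[12; 1,5,2,5,1,24] for √165; ℓ=6 ⇒ convergent index 5
a_0=12:  p_0=12·1+0=12,  q_0=12·0+1=1
a_1=1:  p_1=1·12+1=13,  q_1=1·1+0=1
…
a_3=2:  p_3=2·77+13=167,  q_3=2·6+1=13
a_4=5:  p_4=5·167+77=912,  q_4=5·13+6=71
a_5=1:  p_5=1·912+167=1079,  q_5=1·71+13=84
fundamental: x₁=1079, y₁=84  (since 1164241 − 165·7056 = 1)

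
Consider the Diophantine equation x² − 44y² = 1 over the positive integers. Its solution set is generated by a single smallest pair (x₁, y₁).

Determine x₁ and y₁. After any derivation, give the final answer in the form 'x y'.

[6; 1,1,1,2,1,1,1,12] for √44; ℓ=8 ⇒ convergent index 7
k=0  a_k=6  p_k/q_k = 6/1
k=1  a_k=1  p_k/q_k = 7/1
k=2  a_k=1  p_k/q_k = 13/2
k=3  a_k=1  p_k/q_k = 20/3
…
k=6  a_k=1  p_k/q_k = 126/19
k=7  a_k=1  p_k/q_k = 199/30
(x₁, y₁) = (199, 30);  199² − 44·30² = 1 ✓

199 30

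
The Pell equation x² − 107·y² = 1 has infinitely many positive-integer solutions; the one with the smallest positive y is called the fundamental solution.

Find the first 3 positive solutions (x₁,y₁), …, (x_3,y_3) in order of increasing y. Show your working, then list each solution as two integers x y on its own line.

[10; 2,1,9,1,2,20] for √107; ℓ=6 ⇒ convergent index 5
step 0: (10, 1)  from 10·(1,0) + (0,1)
…
step 3: (300, 29)  from 9·(31,3) + (21,2)
step 4: (331, 32)  from 1·(300,29) + (31,3)
step 5: (962, 93)  from 2·(331,32) + (300,29)
(x₁, y₁) = (962, 93);  962² − 107·93² = 1 ✓
(962+93√107)^2 = 1850887 + 178932√107
(962+93√107)^3 = 3561105626 + 344265075√107

962 93
1850887 178932
3561105626 344265075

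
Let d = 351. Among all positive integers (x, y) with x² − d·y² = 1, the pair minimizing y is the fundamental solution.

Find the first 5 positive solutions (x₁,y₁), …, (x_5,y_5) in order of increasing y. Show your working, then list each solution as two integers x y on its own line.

62425 3332
7793761249 416000200
973051091875225 51937624966668
121485428812828080001 6484412476672499600
15167455786308534696249625 809578897660623950093332

[18; 1,2,1,3,2,2,2,3,1,2,1,36] for √351; ℓ=12 ⇒ convergent index 11
i=0: a=18 ⇒ p=18, q=1
…
i=7: a=2 ⇒ p=3747, q=200
…
i=10: a=2 ⇒ p=45882, q=2449
i=11: a=1 ⇒ p=62425, q=3332
(x₁, y₁) = (62425, 3332);  62425² − 351·3332² = 1 ✓
(x_2, y_2) = (62425·62425 + 351·3332·3332, 62425·3332 + 3332·62425) = (7793761249, 416000200)
(x_3, y_3) = (62425·7793761249 + 351·3332·416000200, 62425·416000200 + 3332·7793761249) = (973051091875225, 51937624966668)
(x_4, y_4) = (62425·973051091875225 + 351·3332·51937624966668, 62425·51937624966668 + 3332·973051091875225) = (121485428812828080001, 6484412476672499600)
(x_5, y_5) = (62425·121485428812828080001 + 351·3332·6484412476672499600, 62425·6484412476672499600 + 3332·121485428812828080001) = (15167455786308534696249625, 809578897660623950093332)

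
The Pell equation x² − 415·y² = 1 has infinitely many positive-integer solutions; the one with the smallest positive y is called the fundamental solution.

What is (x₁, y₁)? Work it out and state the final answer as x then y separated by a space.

18412804 903849

[20; 2,1,2,4,6,…,1,2,40] for √415; ℓ=16 ⇒ convergent index 15
k=0  a_k=20  p_k/q_k = 20/1
…
k=3  a_k=2  p_k/q_k = 163/8
…
k=7  a_k=1  p_k/q_k = 9595/471
…
k=9  a_k=1  p_k/q_k = 43534/2137
k=10  a_k=1  p_k/q_k = 77473/3803
k=11  a_k=6  p_k/q_k = 508372/24955
…
k=14  a_k=1  p_k/q_k = 6841255/335824
k=15  a_k=2  p_k/q_k = 18412804/903849
(x₁, y₁) = (18412804, 903849);  18412804² − 415·903849² = 1 ✓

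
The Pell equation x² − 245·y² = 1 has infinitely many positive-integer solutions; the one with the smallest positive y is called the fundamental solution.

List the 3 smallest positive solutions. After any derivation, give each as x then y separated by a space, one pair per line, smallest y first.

d=245: √d = [15; 1,1,1,7,6,7,1,1,1,30] (ℓ=10, even), read p_9/q_9
step 0: (15, 1)  from 15·(1,0) + (0,1)
step 1: (16, 1)  from 1·(15,1) + (1,0)
step 2: (31, 2)  from 1·(16,1) + (15,1)
step 3: (47, 3)  from 1·(31,2) + (16,1)
step 4: (360, 23)  from 7·(47,3) + (31,2)
step 5: (2207, 141)  from 6·(360,23) + (47,3)
…
step 7: (18016, 1151)  from 1·(15809,1010) + (2207,141)
step 8: (33825, 2161)  from 1·(18016,1151) + (15809,1010)
step 9: (51841, 3312)  from 1·(33825,2161) + (18016,1151)
fundamental: x₁=51841, y₁=3312  (since 2687489281 − 245·10969344 = 1)
k=2:  x_2 = 51841·51841+245·3312·3312 = 5374978561,  y_2 = 51841·3312+3312·51841 = 343394784
k=3:  x_3 = 51841·5374978561+245·3312·343394784 = 557288527109761,  y_3 = 51841·343394784+3312·5374978561 = 35603857991376

51841 3312
5374978561 343394784
557288527109761 35603857991376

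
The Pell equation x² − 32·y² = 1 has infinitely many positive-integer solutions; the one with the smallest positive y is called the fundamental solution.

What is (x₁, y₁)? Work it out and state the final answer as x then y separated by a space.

√32 = [5; 1,1,1,10, …], period ℓ=4 (even) → k=3
k=0  a_k=5  p_k/q_k = 5/1
k=1  a_k=1  p_k/q_k = 6/1
k=2  a_k=1  p_k/q_k = 11/2
k=3  a_k=1  p_k/q_k = 17/3
→ (17, 3).  Check: 17²=289, 32·3²=288, difference 1.

17 3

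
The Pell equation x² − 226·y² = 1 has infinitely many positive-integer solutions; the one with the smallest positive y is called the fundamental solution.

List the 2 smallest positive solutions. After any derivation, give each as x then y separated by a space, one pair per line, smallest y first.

√226 → a₀=15, period (30); ℓ=1 odd so k=1
a_0=15:  p_0=15·1+0=15,  q_0=15·0+1=1
a_1=30:  p_1=30·15+1=451,  q_1=30·1+0=30
(x₁, y₁) = (451, 30);  451² − 226·30² = 1 ✓
(451+30√226)^2 = 406801 + 27060√226

451 30
406801 27060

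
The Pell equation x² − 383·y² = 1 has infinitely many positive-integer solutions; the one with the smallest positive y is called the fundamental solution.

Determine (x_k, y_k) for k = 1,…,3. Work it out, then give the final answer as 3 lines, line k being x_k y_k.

[19; 1,1,3,19,3,1,1,38] for √383; ℓ=8 ⇒ convergent index 7
a_0=19:  p_0=19·1+0=19,  q_0=19·0+1=1
…
a_3=3:  p_3=3·39+20=137,  q_3=3·2+1=7
a_4=19:  p_4=19·137+39=2642,  q_4=19·7+2=135
…
a_6=1:  p_6=1·8063+2642=10705,  q_6=1·412+135=547
a_7=1:  p_7=1·10705+8063=18768,  q_7=1·547+412=959
fundamental: x₁=18768, y₁=959  (since 352237824 − 383·919681 = 1)
(18768+959√383)^2 = 704475647 + 35997024√383
(18768+959√383)^3 = 26443197867024 + 1351184291905√383

18768 959
704475647 35997024
26443197867024 1351184291905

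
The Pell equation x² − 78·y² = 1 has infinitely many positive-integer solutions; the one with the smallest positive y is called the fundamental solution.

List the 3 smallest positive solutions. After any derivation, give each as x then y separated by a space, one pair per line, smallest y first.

53 6
5617 636
595349 67410

√78 = [8; 1,4,1,16, …], period ℓ=4 (even) → k=3
step 0: (8, 1)  from 8·(1,0) + (0,1)
step 1: (9, 1)  from 1·(8,1) + (1,0)
step 2: (44, 5)  from 4·(9,1) + (8,1)
step 3: (53, 6)  from 1·(44,5) + (9,1)
fundamental: x₁=53, y₁=6  (since 2809 − 78·36 = 1)
(53+6√78)^2 = 5617 + 636√78
(53+6√78)^3 = 595349 + 67410√78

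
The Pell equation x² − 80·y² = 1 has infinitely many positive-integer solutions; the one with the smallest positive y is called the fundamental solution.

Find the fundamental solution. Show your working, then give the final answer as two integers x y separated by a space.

√80 → a₀=8, period (1,16); ℓ=2 even so k=1
k=0  a_k=8  p_k/q_k = 8/1
k=1  a_k=1  p_k/q_k = 9/1
→ (9, 1).  Check: 9²=81, 80·1²=80, difference 1.

9 1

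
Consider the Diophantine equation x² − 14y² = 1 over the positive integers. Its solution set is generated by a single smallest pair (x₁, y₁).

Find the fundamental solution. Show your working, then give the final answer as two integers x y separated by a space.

d=14: √d = [3; 1,2,1,6] (ℓ=4, even), read p_3/q_3
i=0: a=3 ⇒ p=3, q=1
…
i=2: a=2 ⇒ p=11, q=3
i=3: a=1 ⇒ p=15, q=4
→ (15, 4).  Check: 15²=225, 14·4²=224, difference 1.

15 4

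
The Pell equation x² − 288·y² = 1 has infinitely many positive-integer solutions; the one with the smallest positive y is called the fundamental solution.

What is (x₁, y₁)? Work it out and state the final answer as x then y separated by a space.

d=288: √d = [16; 1,32] (ℓ=2, even), read p_1/q_1
k=0  a_k=16  p_k/q_k = 16/1
k=1  a_k=1  p_k/q_k = 17/1
fundamental: x₁=17, y₁=1  (since 289 − 288·1 = 1)

17 1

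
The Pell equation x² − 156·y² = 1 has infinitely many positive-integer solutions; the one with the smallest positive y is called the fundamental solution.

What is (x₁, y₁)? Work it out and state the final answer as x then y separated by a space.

[12; 2,24] for √156; ℓ=2 ⇒ convergent index 1
step 0: (12, 1)  from 12·(1,0) + (0,1)
step 1: (25, 2)  from 2·(12,1) + (1,0)
fundamental: x₁=25, y₁=2  (since 625 − 156·4 = 1)

25 2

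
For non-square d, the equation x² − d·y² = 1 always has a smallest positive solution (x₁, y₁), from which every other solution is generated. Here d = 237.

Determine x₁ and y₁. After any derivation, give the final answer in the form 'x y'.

228151 14820

√237 = [15; 2,1,1,7,10,7,1,1,2,30, …], period ℓ=10 (even) → k=9
i=0: a=15 ⇒ p=15, q=1
…
i=4: a=7 ⇒ p=585, q=38
i=5: a=10 ⇒ p=5927, q=385
i=6: a=7 ⇒ p=42074, q=2733
…
i=8: a=1 ⇒ p=90075, q=5851
i=9: a=2 ⇒ p=228151, q=14820
(x₁, y₁) = (228151, 14820);  228151² − 237·14820² = 1 ✓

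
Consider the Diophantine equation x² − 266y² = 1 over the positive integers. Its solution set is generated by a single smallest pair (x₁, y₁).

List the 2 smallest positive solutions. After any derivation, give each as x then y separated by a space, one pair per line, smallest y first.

685 42
938449 57540

√266 → a₀=16, period (3,4,3,32); ℓ=4 even so k=3
a_0=16:  p_0=16·1+0=16,  q_0=16·0+1=1
a_1=3:  p_1=3·16+1=49,  q_1=3·1+0=3
a_2=4:  p_2=4·49+16=212,  q_2=4·3+1=13
a_3=3:  p_3=3·212+49=685,  q_3=3·13+3=42
(x₁, y₁) = (685, 42);  685² − 266·42² = 1 ✓
(685+42√266)^2 = 938449 + 57540√266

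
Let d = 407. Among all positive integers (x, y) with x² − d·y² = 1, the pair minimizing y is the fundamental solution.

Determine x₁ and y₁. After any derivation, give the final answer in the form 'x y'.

√407 → a₀=20, period (5,1,2,1,5,40); ℓ=6 even so k=5
k=0  a_k=20  p_k/q_k = 20/1
…
k=3  a_k=2  p_k/q_k = 343/17
k=4  a_k=1  p_k/q_k = 464/23
k=5  a_k=5  p_k/q_k = 2663/132
(x₁, y₁) = (2663, 132);  2663² − 407·132² = 1 ✓

2663 132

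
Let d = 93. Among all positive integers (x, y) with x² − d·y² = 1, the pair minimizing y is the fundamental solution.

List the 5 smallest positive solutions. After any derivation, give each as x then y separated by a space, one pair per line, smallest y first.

d=93: √d = [9; 1,1,1,4,6,4,1,1,1,18] (ℓ=10, even), read p_9/q_9
k=0  a_k=9  p_k/q_k = 9/1
k=1  a_k=1  p_k/q_k = 10/1
k=2  a_k=1  p_k/q_k = 19/2
…
k=4  a_k=4  p_k/q_k = 135/14
k=5  a_k=6  p_k/q_k = 839/87
…
k=7  a_k=1  p_k/q_k = 4330/449
k=8  a_k=1  p_k/q_k = 7821/811
k=9  a_k=1  p_k/q_k = 12151/1260
→ (12151, 1260).  Check: 12151²=147646801, 93·1260²=147646800, difference 1.
n=2: (12151,1260)∘(12151,1260) = (12151·12151+93·1260·1260, 12151·1260+1260·12151) = (295293601,30620520)
n=3: (295293601,30620520)∘(12151,1260) = (12151·295293601+93·1260·30620520, 12151·30620520+1260·295293601) = (7176225079351,744139875780)
n=4: (7176225079351,744139875780)∘(12151,1260) = (12151·7176225079351+93·1260·744139875780, 12151·744139875780+1260·7176225079351) = (174396621583094401,18084087230585040)
n=5: (174396621583094401,18084087230585040)∘(12151,1260) = (12151·174396621583094401+93·1260·18084087230585040, 12151·18084087230585040+1260·174396621583094401) = (4238186690536135053751,439479487133537766300)

12151 1260
295293601 30620520
7176225079351 744139875780
174396621583094401 18084087230585040
4238186690536135053751 439479487133537766300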